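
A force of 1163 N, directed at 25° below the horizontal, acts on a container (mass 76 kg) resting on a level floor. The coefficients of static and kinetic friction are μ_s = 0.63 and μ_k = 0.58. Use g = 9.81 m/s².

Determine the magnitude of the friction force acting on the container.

N = m g + P sin α = 745.6 + 1163×sin 25° = 1237 N.
Horizontally, friction must balance P cos α = 1054 N.
μ_s N = 0.63 × 1237 = 779.4 N.
1054 > 779.4 N → the container slides; f = μ_k N = 0.58×1237 = 717 N.

f ≈ 717 N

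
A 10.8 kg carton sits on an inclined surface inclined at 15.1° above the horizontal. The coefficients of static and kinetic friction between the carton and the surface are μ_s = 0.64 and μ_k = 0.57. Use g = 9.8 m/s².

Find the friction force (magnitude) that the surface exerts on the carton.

f ≈ 27.6 N (up the incline)

Normal force: N = m g cos θ = 10.8 × 9.8 × cos 15.1° = 102.2 N.
For equilibrium along the incline, friction must balance the weight component: f = m g sin θ = 27.57 N up the slope.
Maximum static friction available: μ_s N = 0.64 × 102.2 = 65.4 N.
Since |27.57| ≤ 65.4 N, static friction is sufficient; f equals the required value, not μ_s N.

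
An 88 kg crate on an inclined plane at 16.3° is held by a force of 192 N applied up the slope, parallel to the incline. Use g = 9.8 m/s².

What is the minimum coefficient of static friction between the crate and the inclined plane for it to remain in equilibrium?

N = m g cos θ = 827.7 N.
Friction must make up the shortfall along the incline: f = m g sin θ − P = 242 − 192 = 50.05 N.
At the threshold f = μ_s N, so μ_s,min = 50.05/827.7 = 0.0605.

μ_s,min ≈ 0.0605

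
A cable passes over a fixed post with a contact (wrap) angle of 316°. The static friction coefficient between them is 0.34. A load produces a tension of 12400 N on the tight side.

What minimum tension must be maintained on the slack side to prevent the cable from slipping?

T_min ≈ 1900 N

Capstan equation at impending slip: T_tight/T_slack = e^{μβ}.
β = 316° = 5.515 rad; e^{μβ} = e^{0.34×5.515} = 6.522.
T_slack = T_tight / e^{μβ} = 12400 / 6.522 = 1900 N.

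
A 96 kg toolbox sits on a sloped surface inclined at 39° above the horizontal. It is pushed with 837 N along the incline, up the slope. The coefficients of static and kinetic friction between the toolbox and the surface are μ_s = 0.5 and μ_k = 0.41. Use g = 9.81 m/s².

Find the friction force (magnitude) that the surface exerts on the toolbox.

Perpendicular to the surface, N = m g cos θ = 96·9.81·cos 39° = 731.9 N.
Parallel to the incline, ΣF = 0 gives f = m g sin θ − P = 592.7 − 837 = -244.3 N (up-slope positive).
The static-friction ceiling is μ_s N = 0.5 × 731.9 = 365.9 N.
Since |-244.3| ≤ 365.9 N, static friction is sufficient; f equals the required value, not μ_s N.

f ≈ 244 N (down the incline)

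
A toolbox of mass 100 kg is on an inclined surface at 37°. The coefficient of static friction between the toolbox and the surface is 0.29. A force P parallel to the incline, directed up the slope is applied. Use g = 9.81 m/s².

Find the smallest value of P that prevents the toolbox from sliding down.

P_min ≈ 363 N

The toolbox tends to slide down (tan θ > μ_s), so at the point of impending slip friction acts up-slope at its limit: f = μ_s N.
P is parallel to the surface, so N = m g cos θ = 783 N.
Along the incline: P + μ_s N = m g sin θ, so P = 590 − 0.29×783 = 363 N.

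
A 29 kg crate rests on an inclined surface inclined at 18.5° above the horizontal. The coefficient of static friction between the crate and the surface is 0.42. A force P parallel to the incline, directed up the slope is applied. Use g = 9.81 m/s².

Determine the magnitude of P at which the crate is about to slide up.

P ≈ 204 N

At impending motion up the slope, friction acts down-slope at its limit: f = μ_s N.
P is parallel to the surface, so N = m g cos θ = 270 N.
Along the incline: P = m g sin θ + μ_s N = 90.3 + 0.42×270 = 204 N.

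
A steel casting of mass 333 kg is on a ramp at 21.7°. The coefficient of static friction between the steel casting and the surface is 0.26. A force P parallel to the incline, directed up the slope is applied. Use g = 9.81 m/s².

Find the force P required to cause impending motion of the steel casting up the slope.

At impending motion up the slope, friction acts down-slope at its limit: f = μ_s N.
P is parallel to the surface, so N = m g cos θ = 3040 N.
Along the incline: P = m g sin θ + μ_s N = 1210 + 0.26×3040 = 2000 N.

P ≈ 2000 N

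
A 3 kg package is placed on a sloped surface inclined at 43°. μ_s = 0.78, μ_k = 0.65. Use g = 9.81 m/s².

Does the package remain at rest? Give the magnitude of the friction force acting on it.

f ≈ 14 N

N = m g cos θ = 21.5 N.
Down-slope weight component: m g sin θ = 20.1 N.
μ_s N = 16.8 N.
20.1 > 16.8 N, so it slides; kinetic friction f = μ_k N = 0.65×21.5 = 14 N.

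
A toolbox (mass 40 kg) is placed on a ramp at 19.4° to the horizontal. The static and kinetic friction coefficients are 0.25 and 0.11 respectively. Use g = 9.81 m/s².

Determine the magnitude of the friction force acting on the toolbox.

f ≈ 40.7 N (up the incline)

The normal reaction is N = m g cos θ = 370.1 N.
Along the slope the weight component is m g sin θ = 130.3 N; friction must supply exactly this, acting up-slope.
The static-friction ceiling is μ_s N = 0.25 × 370.1 = 92.53 N.
|130.3| exceeds 92.53 N, so the toolbox slips down-slope; friction is kinetic, f = μ_k N = 0.11×370.1 = 40.7 N.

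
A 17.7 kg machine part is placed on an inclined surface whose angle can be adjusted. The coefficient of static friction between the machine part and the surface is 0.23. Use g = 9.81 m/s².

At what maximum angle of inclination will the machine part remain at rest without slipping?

At the slip threshold, m g sin θ = μ_s · m g cos θ, so tan θ = μ_s.
θ_max = arctan(0.23) = 13°.

θ_max ≈ 13°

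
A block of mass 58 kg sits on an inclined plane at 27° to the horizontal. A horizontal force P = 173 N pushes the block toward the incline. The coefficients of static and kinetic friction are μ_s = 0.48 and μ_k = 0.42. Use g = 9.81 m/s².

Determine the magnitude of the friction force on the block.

The horizontal push has a component P sin θ into the surface, so N = m g cos θ + P sin θ = 507 + 78.54 = 585.5 N.
Along the incline, the net driving force (taking up-slope positive) is P cos θ − m g sin θ = 154.1 − 258.3 = -104.2 N, so equilibrium requires friction f = 104.2 N (up-slope).
Maximum static friction: μ_s N = 0.48 × 585.5 = 281 N.
Since 104.2 N is within the 281 N limit, the block stays put and friction is exactly 104 N.

f ≈ 104 N (up the incline)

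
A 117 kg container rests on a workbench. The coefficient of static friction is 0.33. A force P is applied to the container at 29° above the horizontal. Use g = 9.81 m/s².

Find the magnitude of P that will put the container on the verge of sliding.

N = m g − P sin α (the pull lifts the container).
At impending slip, P cos α = μ_s N = μ_s (m g − P sin α).
Solving: P (cos α + μ_s sin α) = μ_s m g → P = 0.33×1150/(cos 29° + 0.33 sin 29°) = 379/1.035 = 366 N.

P ≈ 366 N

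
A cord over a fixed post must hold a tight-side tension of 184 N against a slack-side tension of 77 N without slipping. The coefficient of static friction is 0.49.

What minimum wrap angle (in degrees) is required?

β_min ≈ 102°

T₂/T₁ = e^{μβ} → β = ln(T₂/T₁)/μ.
β = ln(184/77)/0.49 = 0.8711/0.49 = 1.778 rad.
In degrees: β = 1.778 × 180/π = 102°.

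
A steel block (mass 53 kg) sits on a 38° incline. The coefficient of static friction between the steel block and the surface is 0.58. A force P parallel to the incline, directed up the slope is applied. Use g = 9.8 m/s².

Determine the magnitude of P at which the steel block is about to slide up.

P ≈ 557 N

At impending motion up the slope, friction acts down-slope at its limit: f = μ_s N.
P is parallel to the surface, so N = m g cos θ = 409 N.
Along the incline: P = m g sin θ + μ_s N = 320 + 0.58×409 = 557 N.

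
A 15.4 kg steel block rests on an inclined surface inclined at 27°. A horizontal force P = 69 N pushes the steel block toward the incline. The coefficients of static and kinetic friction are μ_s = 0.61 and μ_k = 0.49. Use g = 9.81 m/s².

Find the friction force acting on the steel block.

The horizontal push has a component P sin θ into the surface, so N = m g cos θ + P sin θ = 134.6 + 31.33 = 165.9 N.
Parallel to the incline: P cos θ − m g sin θ = 61.48 − 68.59 = -7.107 N; the friction needed to balance this is 7.107 N acting up the slope.
The limit of static friction is μ_s N = 101.2 N.
|f_req| = 7.107 ≤ 101.2 N → the steel block is in equilibrium; friction equals the required value.

f ≈ 7.11 N (up the incline)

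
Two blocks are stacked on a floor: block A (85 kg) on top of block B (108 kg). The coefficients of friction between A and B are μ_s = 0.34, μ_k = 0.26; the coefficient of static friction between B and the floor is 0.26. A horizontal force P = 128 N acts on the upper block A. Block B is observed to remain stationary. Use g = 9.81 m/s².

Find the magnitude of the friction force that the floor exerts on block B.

The normal force B exerts on A is simply A's weight, N₁ = 833.9 N.
So the A–B interface can sustain at most μ_s N₁ = 283.5 N of static friction.
Since P = 128 N ≤ 283.5 N, A does not slip on B; friction on A equals P = 128 N.
B experiences an equal 128 N forward from A (third law). B is in equilibrium, so the floor supplies f₂ = 128 N of static friction (limit μ_s(m_A+m_B)g = 492.3 N, not exceeded).

f ≈ 128 N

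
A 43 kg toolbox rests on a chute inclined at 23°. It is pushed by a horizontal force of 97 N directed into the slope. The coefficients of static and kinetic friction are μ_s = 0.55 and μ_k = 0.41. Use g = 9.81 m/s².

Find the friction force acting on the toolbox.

The horizontal push has a component P sin θ into the surface, so N = m g cos θ + P sin θ = 388.3 + 37.9 = 426.2 N.
Parallel to the incline: P cos θ − m g sin θ = 89.29 − 164.8 = -75.53 N; the friction needed to balance this is 75.53 N acting up the slope.
Maximum static friction: μ_s N = 0.55 × 426.2 = 234.4 N.
|f_req| = 75.53 ≤ 234.4 N → the toolbox is in equilibrium; friction equals the required value.

f ≈ 75.5 N (up the incline)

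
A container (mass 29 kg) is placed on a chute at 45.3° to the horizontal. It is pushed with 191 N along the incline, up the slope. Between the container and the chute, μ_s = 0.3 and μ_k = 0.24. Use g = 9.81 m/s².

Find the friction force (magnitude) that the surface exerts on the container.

Perpendicular to the surface, N = m g cos θ = 29·9.81·cos 45.3° = 200.1 N.
For equilibrium along the incline the friction force must supply f = m g sin θ − P = 202.2 − 191 = 11.22 N (positive meaning up-slope).
The static-friction ceiling is μ_s N = 0.3 × 200.1 = 60.03 N.
Since |11.22| ≤ 60.03 N, no slip — friction simply equals what equilibrium demands.

f ≈ 11.2 N (up the incline)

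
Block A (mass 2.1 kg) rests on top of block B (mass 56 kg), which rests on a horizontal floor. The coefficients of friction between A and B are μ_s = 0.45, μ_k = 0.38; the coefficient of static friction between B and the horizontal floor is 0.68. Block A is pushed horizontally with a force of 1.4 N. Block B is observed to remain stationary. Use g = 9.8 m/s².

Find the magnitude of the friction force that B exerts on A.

Normal force at the A–B interface: N₁ = m_A g = 20.58 N.
Maximum static friction on A from B: μ_s N₁ = 0.45×20.58 = 9.261 N.
Since P = 1.4 N ≤ 9.261 N, A does not slip on B; friction on A equals P = 1.4 N.
B experiences an equal 1.4 N forward from A (third law). B is in equilibrium, so the floor supplies f₂ = 1.4 N of static friction (limit μ_s(m_A+m_B)g = 387.2 N, not exceeded).

f ≈ 1.4 N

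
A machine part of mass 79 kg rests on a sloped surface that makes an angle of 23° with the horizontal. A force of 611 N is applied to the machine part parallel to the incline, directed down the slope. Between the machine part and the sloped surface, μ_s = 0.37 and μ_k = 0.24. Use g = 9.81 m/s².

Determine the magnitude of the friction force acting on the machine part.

Perpendicular to the surface, N = m g cos θ = 79·9.81·cos 23° = 713.4 N.
Parallel to the incline, ΣF = 0 gives f = m g sin θ + P = 302.8 + 611 = 913.8 N (up-slope positive).
Static friction can supply at most μ_s N = 264 N.
|913.8| exceeds 264 N, so the machine part slips down-slope; friction is kinetic, f = μ_k N = 0.24×713.4 = 171 N.

f ≈ 171 N (up the incline)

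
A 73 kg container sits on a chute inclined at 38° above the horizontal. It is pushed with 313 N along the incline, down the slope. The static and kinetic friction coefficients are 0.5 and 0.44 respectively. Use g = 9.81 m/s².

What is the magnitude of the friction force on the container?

Perpendicular to the surface, N = m g cos θ = 73·9.81·cos 38° = 564.3 N.
Parallel to the incline, ΣF = 0 gives f = m g sin θ + P = 440.9 + 313 = 753.9 N (up-slope positive).
The static-friction ceiling is μ_s N = 0.5 × 564.3 = 282.2 N.
|753.9| exceeds 282.2 N, so the container slips down-slope; friction is kinetic, f = μ_k N = 0.44×564.3 = 248 N.

f ≈ 248 N (up the incline)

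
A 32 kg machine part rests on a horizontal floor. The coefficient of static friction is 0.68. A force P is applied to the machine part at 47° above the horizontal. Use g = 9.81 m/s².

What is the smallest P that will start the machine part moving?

P ≈ 181 N

N = m g − P sin α (the pull lifts the machine part).
At impending slip, P cos α = μ_s N = μ_s (m g − P sin α).
Solving: P (cos α + μ_s sin α) = μ_s m g → P = 0.68×314/(cos 47° + 0.68 sin 47°) = 213/1.179 = 181 N.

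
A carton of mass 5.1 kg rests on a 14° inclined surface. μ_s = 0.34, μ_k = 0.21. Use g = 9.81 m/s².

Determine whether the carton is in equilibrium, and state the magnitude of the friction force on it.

f ≈ 12.1 N

N = m g cos θ = 48.5 N.
Down-slope weight component: m g sin θ = 12.1 N.
μ_s N = 16.5 N.
12.1 ≤ 16.5 N, so it stays put; friction = 12.1 N.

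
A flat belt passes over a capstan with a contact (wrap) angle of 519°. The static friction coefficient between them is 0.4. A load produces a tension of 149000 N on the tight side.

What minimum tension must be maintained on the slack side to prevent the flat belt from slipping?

Capstan equation at impending slip: T_tight/T_slack = e^{μβ}.
β = 519° = 9.058 rad; e^{μβ} = e^{0.4×9.058} = 37.46.
T_slack = T_tight / e^{μβ} = 149000 / 37.46 = 3980 N.

T_min ≈ 3980 N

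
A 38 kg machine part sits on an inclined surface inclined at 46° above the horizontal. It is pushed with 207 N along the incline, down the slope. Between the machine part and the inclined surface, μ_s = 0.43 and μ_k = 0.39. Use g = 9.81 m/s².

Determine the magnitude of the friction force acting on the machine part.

f ≈ 101 N (up the incline)

Perpendicular to the surface, N = m g cos θ = 38·9.81·cos 46° = 259 N.
The friction needed for equilibrium is m g sin θ + P = 268.2 + 207 = 475.2 N, measured positive up-slope.
The static-friction ceiling is μ_s N = 0.43 × 259 = 111.4 N.
Since |475.2| > 111.4 N, static friction cannot hold it; the machine part slides down the incline and kinetic friction applies: f = μ_k N = 0.39 × 259 = 101 N.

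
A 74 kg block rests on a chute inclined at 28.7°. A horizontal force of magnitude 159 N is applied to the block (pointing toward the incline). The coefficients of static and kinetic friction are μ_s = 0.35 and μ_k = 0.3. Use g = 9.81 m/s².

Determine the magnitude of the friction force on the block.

f ≈ 209 N (up the incline)

The horizontal push has a component P sin θ into the surface, so N = m g cos θ + P sin θ = 636.8 + 76.36 = 713.1 N.
Parallel to the incline: P cos θ − m g sin θ = 139.5 − 348.6 = -209.1 N; the friction needed to balance this is 209.1 N acting up the slope.
The limit of static friction is μ_s N = 249.6 N.
Since 209.1 N is within the 249.6 N limit, the block stays put and friction is exactly 209 N.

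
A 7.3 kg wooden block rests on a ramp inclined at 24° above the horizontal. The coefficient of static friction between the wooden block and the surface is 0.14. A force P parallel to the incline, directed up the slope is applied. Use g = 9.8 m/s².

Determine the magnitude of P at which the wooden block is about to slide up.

At impending motion up the slope, friction acts down-slope at its limit: f = μ_s N.
P is parallel to the surface, so N = m g cos θ = 65.4 N.
Along the incline: P = m g sin θ + μ_s N = 29.1 + 0.14×65.4 = 38.2 N.

P ≈ 38.2 N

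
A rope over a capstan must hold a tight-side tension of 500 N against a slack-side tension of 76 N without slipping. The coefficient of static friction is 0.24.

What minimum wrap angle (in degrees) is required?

T₂/T₁ = e^{μβ} → β = ln(T₂/T₁)/μ.
β = ln(500/76)/0.24 = 1.884/0.24 = 7.849 rad.
In degrees: β = 7.849 × 180/π = 450°.

β_min ≈ 450°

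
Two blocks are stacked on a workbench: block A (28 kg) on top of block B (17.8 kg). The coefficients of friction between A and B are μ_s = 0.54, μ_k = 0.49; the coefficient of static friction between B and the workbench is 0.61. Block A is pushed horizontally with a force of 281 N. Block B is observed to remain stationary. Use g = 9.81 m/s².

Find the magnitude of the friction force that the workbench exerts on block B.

Between the blocks, N₁ = m_A g = 274.7 N.
So the A–B interface can sustain at most μ_s N₁ = 148.3 N of static friction.
Since P = 281 N > 148.3 N, A slides on B; the A–B friction is kinetic: f₁ = μ_k N₁ = 0.49×274.7 = 135 N.
By Newton's third law B feels 135 N forward from A. With B stationary, the floor's static friction on B balances it: f₂ = 135 N (well within μ_s(m_A+m_B)g = 274.1 N).

f ≈ 135 N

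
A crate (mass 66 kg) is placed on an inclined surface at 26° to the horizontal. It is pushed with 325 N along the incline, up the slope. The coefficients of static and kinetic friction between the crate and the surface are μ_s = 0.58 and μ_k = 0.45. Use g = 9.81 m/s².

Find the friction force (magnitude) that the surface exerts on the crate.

Perpendicular to the surface, N = m g cos θ = 66·9.81·cos 26° = 581.9 N.
Parallel to the incline, ΣF = 0 gives f = m g sin θ − P = 283.8 − 325 = -41.17 N (up-slope positive).
The static-friction ceiling is μ_s N = 0.58 × 581.9 = 337.5 N.
Since |-41.17| ≤ 337.5 N, no slip — friction simply equals what equilibrium demands.

f ≈ 41.2 N (down the incline)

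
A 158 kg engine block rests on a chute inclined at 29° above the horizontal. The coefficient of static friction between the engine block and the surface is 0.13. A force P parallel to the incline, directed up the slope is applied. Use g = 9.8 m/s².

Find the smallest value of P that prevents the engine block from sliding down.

The engine block tends to slide down (tan θ > μ_s), so at the point of impending slip friction acts up-slope at its limit: f = μ_s N.
P is parallel to the surface, so N = m g cos θ = 1350 N.
Along the incline: P + μ_s N = m g sin θ, so P = 751 − 0.13×1350 = 575 N.

P_min ≈ 575 N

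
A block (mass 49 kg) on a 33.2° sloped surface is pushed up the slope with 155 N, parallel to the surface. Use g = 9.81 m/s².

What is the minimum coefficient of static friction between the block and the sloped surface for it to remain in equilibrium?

N = m g cos θ = 402.2 N.
Friction must make up the shortfall along the incline: f = m g sin θ − P = 263.2 − 155 = 108.2 N.
At the threshold f = μ_s N, so μ_s,min = 108.2/402.2 = 0.269.

μ_s,min ≈ 0.269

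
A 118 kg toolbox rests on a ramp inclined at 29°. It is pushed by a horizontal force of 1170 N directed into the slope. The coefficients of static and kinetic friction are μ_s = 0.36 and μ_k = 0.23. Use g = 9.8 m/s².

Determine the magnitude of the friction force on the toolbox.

The horizontal push has a component P sin θ into the surface, so N = m g cos θ + P sin θ = 1011 + 567.2 = 1579 N.
Parallel to the incline: P cos θ − m g sin θ = 1023 − 560.6 = 462.7 N; the friction needed to balance this is 462.7 N acting down the slope.
The limit of static friction is μ_s N = 568.3 N.
|f_req| = 462.7 ≤ 568.3 N → the toolbox is in equilibrium; friction equals the required value.

f ≈ 463 N (down the incline)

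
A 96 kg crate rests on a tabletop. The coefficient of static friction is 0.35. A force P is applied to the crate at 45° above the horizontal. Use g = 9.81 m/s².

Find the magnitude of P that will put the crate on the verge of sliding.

N = m g − P sin α (the pull lifts the crate).
At impending slip, P cos α = μ_s N = μ_s (m g − P sin α).
Solving: P (cos α + μ_s sin α) = μ_s m g → P = 0.35×942/(cos 45° + 0.35 sin 45°) = 330/0.9546 = 345 N.

P ≈ 345 N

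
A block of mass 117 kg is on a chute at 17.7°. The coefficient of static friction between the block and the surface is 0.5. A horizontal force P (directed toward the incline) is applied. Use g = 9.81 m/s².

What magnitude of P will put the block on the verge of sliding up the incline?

At impending motion up the slope, friction acts down-slope at its limit: f = μ_s N.
Perpendicular to the incline: N = m g cos θ + P sin θ.
Along the incline: P cos θ = m g sin θ + μ_s N = m g sin θ + μ_s (m g cos θ + P sin θ).
Solving, P (cos θ − μ_s sin θ) = m g (sin θ + μ_s cos θ), so P = 117×9.81×(sin 17.7° + 0.5 cos 17.7°)/(cos 17.7° − 0.5 sin 17.7°) = 1150×0.7804/0.8006 = 1120 N.

P ≈ 1120 N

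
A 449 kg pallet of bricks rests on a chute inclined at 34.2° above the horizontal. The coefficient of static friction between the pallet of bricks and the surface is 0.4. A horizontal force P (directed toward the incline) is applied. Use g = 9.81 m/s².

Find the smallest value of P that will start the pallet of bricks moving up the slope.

At impending motion up the slope, friction acts down-slope at its limit: f = μ_s N.
Perpendicular to the incline: N = m g cos θ + P sin θ.
Along the incline: P cos θ = m g sin θ + μ_s N = m g sin θ + μ_s (m g cos θ + P sin θ).
Solving, P (cos θ − μ_s sin θ) = m g (sin θ + μ_s cos θ), so P = 449×9.81×(sin 34.2° + 0.4 cos 34.2°)/(cos 34.2° − 0.4 sin 34.2°) = 4400×0.8929/0.6022 = 6530 N.

P ≈ 6530 N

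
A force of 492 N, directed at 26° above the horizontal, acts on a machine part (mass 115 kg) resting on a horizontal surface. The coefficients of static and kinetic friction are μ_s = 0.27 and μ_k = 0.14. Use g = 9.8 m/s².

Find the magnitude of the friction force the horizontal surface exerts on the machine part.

N = m g − P sin α = 1127 − 492×sin 26° = 911.3 N.
The horizontal driving force is P cos α = 442.2 N, so equilibrium needs friction f = 442.2 N.
μ_s N = 0.27 × 911.3 = 246.1 N.
442.2 > 246.1 N → the machine part slides; f = μ_k N = 0.14×911.3 = 128 N.

f ≈ 128 N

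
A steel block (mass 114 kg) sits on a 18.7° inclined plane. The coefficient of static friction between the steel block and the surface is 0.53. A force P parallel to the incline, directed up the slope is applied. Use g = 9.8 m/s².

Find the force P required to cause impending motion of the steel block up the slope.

At impending motion up the slope, friction acts down-slope at its limit: f = μ_s N.
P is parallel to the surface, so N = m g cos θ = 1060 N.
Along the incline: P = m g sin θ + μ_s N = 358 + 0.53×1060 = 919 N.

P ≈ 919 N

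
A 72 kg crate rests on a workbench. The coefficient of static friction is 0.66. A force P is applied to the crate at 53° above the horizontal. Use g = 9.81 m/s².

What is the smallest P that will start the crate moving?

P ≈ 413 N

N = m g − P sin α (the pull lifts the crate).
At impending slip, P cos α = μ_s N = μ_s (m g − P sin α).
Solving: P (cos α + μ_s sin α) = μ_s m g → P = 0.66×706/(cos 53° + 0.66 sin 53°) = 466/1.129 = 413 N.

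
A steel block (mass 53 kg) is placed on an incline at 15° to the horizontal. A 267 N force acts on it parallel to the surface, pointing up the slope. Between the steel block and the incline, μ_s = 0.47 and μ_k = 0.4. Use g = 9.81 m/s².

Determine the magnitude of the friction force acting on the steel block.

f ≈ 132 N (down the incline)

The normal reaction is N = m g cos θ = 502.2 N.
The friction needed for equilibrium is m g sin θ − P = 134.6 − 267 = -132.4 N, measured positive up-slope.
Static friction can supply at most μ_s N = 236 N.
Since |-132.4| ≤ 236 N, no slip — friction simply equals what equilibrium demands.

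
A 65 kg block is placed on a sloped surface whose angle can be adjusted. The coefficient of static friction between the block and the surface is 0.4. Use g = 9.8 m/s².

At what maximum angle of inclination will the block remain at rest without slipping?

θ_max ≈ 21.8°

At the slip threshold, m g sin θ = μ_s · m g cos θ, so tan θ = μ_s.
θ_max = arctan(0.4) = 21.8°.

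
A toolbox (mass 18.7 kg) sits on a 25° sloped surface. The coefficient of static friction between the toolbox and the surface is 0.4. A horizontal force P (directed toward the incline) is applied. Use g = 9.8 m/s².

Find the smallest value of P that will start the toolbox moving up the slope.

P ≈ 195 N

At impending motion up the slope, friction acts down-slope at its limit: f = μ_s N.
Perpendicular to the incline: N = m g cos θ + P sin θ.
Along the incline: P cos θ = m g sin θ + μ_s N = m g sin θ + μ_s (m g cos θ + P sin θ).
Solving, P (cos θ − μ_s sin θ) = m g (sin θ + μ_s cos θ), so P = 18.7×9.8×(sin 25° + 0.4 cos 25°)/(cos 25° − 0.4 sin 25°) = 183×0.7851/0.7373 = 195 N.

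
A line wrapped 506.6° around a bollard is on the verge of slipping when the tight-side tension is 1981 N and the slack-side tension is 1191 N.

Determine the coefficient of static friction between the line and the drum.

μ ≈ 0.0575

T₂/T₁ = e^{μβ} → μ = ln(T₂/T₁)/β.
β = 506.6° = 8.842 rad.
μ = ln(1981/1191)/8.842 = ln(1.663)/8.842 = 0.0575.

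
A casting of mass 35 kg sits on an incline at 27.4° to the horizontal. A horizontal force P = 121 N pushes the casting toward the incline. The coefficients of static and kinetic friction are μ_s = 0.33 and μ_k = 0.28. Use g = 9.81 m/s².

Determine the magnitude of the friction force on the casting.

f ≈ 50.6 N (up the incline)

Normal direction: N = m g cos θ + P sin θ = 360.5 N.
Along the incline, the net driving force (taking up-slope positive) is P cos θ − m g sin θ = 107.4 − 158 = -50.58 N, so equilibrium requires friction f = 50.58 N (up-slope).
The limit of static friction is μ_s N = 119 N.
Since 50.58 N is within the 119 N limit, the casting stays put and friction is exactly 50.6 N.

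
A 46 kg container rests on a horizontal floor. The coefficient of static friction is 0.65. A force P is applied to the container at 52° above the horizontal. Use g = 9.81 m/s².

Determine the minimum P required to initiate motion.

P ≈ 260 N

N = m g − P sin α (the pull lifts the container).
At impending slip, P cos α = μ_s N = μ_s (m g − P sin α).
Solving: P (cos α + μ_s sin α) = μ_s m g → P = 0.65×451/(cos 52° + 0.65 sin 52°) = 293/1.128 = 260 N.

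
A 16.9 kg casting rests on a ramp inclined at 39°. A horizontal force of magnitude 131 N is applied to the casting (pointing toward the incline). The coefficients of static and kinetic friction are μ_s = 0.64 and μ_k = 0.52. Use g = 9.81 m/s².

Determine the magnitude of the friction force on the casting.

f ≈ 2.53 N (up the incline)

Normal direction: N = m g cos θ + P sin θ = 211.3 N.
Along the incline, the net driving force (taking up-slope positive) is P cos θ − m g sin θ = 101.8 − 104.3 = -2.528 N, so equilibrium requires friction f = 2.528 N (up-slope).
Maximum static friction: μ_s N = 0.64 × 211.3 = 135.2 N.
|f_req| = 2.528 ≤ 135.2 N → the casting is in equilibrium; friction equals the required value.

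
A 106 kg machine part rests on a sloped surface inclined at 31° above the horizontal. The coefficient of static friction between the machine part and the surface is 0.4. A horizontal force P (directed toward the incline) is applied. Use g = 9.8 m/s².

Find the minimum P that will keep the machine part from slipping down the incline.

The machine part tends to slide down (tan θ > μ_s), so at the point of impending slip friction acts up-slope at its limit: f = μ_s N.
Perpendicular to the incline: N = m g cos θ + P sin θ.
Along the incline: P cos θ + μ_s N = m g sin θ, i.e. P cos θ + μ_s (m g cos θ + P sin θ) = m g sin θ.
Solving, P (cos θ + μ_s sin θ) = m g (sin θ − μ_s cos θ), so P = 1040×0.1722/1.063 = 168 N.

P_min ≈ 168 N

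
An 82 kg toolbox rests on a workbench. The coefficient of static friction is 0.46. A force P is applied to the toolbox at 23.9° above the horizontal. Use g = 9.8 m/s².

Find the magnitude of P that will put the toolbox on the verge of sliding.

N = m g − P sin α (the pull lifts the toolbox).
At impending slip, P cos α = μ_s N = μ_s (m g − P sin α).
Solving: P (cos α + μ_s sin α) = μ_s m g → P = 0.46×804/(cos 23.9° + 0.46 sin 23.9°) = 370/1.101 = 336 N.

P ≈ 336 N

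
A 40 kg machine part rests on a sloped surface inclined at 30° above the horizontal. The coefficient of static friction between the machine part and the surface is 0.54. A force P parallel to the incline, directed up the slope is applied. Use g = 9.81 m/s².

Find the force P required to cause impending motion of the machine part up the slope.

At impending motion up the slope, friction acts down-slope at its limit: f = μ_s N.
P is parallel to the surface, so N = m g cos θ = 340 N.
Along the incline: P = m g sin θ + μ_s N = 196 + 0.54×340 = 380 N.

P ≈ 380 N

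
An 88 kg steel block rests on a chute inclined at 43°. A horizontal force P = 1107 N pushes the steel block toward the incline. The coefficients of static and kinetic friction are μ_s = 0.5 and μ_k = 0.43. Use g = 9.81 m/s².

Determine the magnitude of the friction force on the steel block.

The horizontal push has a component P sin θ into the surface, so N = m g cos θ + P sin θ = 631.4 + 755 = 1386 N.
Parallel to the incline: P cos θ − m g sin θ = 809.6 − 588.8 = 220.9 N; the friction needed to balance this is 220.9 N acting down the slope.
The limit of static friction is μ_s N = 693.2 N.
|f_req| = 220.9 ≤ 693.2 N → the steel block is in equilibrium; friction equals the required value.

f ≈ 221 N (down the incline)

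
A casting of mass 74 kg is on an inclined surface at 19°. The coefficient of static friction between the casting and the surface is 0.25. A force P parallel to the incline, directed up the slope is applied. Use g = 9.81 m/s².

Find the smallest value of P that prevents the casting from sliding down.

P_min ≈ 64.7 N

The casting tends to slide down (tan θ > μ_s), so at the point of impending slip friction acts up-slope at its limit: f = μ_s N.
P is parallel to the surface, so N = m g cos θ = 686 N.
Along the incline: P + μ_s N = m g sin θ, so P = 236 − 0.25×686 = 64.7 N.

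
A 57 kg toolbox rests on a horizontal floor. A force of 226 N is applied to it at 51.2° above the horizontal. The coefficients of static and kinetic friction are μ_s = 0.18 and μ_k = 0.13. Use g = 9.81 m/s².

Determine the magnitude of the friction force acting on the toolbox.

f ≈ 49.8 N

Vertical equilibrium gives N = m g − P sin α = 383 N.
The horizontal driving force is P cos α = 141.6 N, so equilibrium needs friction f = 141.6 N.
μ_s N = 0.18 × 383 = 68.95 N.
141.6 > 68.95 N → the toolbox slides; f = μ_k N = 0.13×383 = 49.8 N.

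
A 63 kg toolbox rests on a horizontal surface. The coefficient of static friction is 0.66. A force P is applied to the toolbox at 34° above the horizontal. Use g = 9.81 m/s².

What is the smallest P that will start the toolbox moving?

N = m g − P sin α (the pull lifts the toolbox).
At impending slip, P cos α = μ_s N = μ_s (m g − P sin α).
Solving: P (cos α + μ_s sin α) = μ_s m g → P = 0.66×618/(cos 34° + 0.66 sin 34°) = 408/1.198 = 340 N.

P ≈ 340 N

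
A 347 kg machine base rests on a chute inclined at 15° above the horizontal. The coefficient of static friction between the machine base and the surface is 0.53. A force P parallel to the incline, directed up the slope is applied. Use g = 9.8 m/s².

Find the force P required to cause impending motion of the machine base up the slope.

P ≈ 2620 N

At impending motion up the slope, friction acts down-slope at its limit: f = μ_s N.
P is parallel to the surface, so N = m g cos θ = 3280 N.
Along the incline: P = m g sin θ + μ_s N = 880 + 0.53×3280 = 2620 N.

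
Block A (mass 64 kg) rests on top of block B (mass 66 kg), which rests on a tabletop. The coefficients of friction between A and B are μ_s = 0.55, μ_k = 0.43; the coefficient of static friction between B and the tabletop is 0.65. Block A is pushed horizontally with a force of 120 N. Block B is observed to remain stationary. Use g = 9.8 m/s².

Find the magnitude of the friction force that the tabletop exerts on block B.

Normal force at the A–B interface: N₁ = m_A g = 627.2 N.
Maximum static friction on A from B: μ_s N₁ = 0.55×627.2 = 345 N.
Since P = 120 N ≤ 345 N, A does not slip on B; friction on A equals P = 120 N.
By Newton's third law B feels 120 N forward from A. With B stationary, the floor's static friction on B balances it: f₂ = 120 N (well within μ_s(m_A+m_B)g = 828.1 N).

f ≈ 120 N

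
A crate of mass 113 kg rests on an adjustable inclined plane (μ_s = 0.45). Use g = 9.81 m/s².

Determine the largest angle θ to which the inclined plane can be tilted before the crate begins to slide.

θ_max ≈ 24.2°

At the slip threshold, m g sin θ = μ_s · m g cos θ, so tan θ = μ_s.
θ_max = arctan(0.45) = 24.2°.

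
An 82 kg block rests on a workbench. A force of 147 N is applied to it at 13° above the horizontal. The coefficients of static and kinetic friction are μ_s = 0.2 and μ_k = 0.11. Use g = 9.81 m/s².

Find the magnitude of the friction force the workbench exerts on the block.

f ≈ 143 N

The vertical component of P reduces the normal force: N = m g − P sin α = 804.4 − 33.07 = 771.4 N.
The horizontal driving force is P cos α = 143.2 N, so equilibrium needs friction f = 143.2 N.
The static-friction limit is μ_s N = 154.3 N.
143.2 ≤ 154.3 N → static; friction equals the required 143 N.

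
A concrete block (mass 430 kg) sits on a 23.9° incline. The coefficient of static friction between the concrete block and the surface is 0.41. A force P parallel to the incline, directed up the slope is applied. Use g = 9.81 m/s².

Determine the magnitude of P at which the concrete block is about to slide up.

At impending motion up the slope, friction acts down-slope at its limit: f = μ_s N.
P is parallel to the surface, so N = m g cos θ = 3860 N.
Along the incline: P = m g sin θ + μ_s N = 1710 + 0.41×3860 = 3290 N.

P ≈ 3290 N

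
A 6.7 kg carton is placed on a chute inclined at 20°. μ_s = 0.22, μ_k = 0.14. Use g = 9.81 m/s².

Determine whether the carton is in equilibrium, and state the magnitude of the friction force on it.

N = m g cos θ = 61.8 N.
Down-slope weight component: m g sin θ = 22.5 N.
μ_s N = 13.6 N.
22.5 > 13.6 N, so it slides; kinetic friction f = μ_k N = 0.14×61.8 = 8.65 N.

f ≈ 8.65 N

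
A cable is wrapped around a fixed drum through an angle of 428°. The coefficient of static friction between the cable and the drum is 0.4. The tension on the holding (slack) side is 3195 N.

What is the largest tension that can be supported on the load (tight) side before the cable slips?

At impending slip the capstan equation gives T₂/T₁ = e^{μβ} with β in radians.
β = 428° × π/180 = 7.47 rad.
e^{μβ} = e^{0.4×7.47} = 19.85.
T₂ = T₁ · e^{μβ} = 3195 × 19.85 = 63400 N.

T_max ≈ 63400 N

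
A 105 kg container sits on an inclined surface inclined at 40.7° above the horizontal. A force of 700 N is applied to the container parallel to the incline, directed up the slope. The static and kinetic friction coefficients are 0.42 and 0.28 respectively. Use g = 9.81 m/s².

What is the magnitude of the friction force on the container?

f ≈ 28.3 N (down the incline)

Normal force: N = m g cos θ = 105 × 9.81 × cos 40.7° = 780.9 N.
For equilibrium along the incline the friction force must supply f = m g sin θ − P = 671.7 − 700 = -28.31 N (positive meaning up-slope).
Maximum static friction available: μ_s N = 0.42 × 780.9 = 328 N.
Since |-28.31| ≤ 328 N, the container remains in static equilibrium and friction takes exactly the required value.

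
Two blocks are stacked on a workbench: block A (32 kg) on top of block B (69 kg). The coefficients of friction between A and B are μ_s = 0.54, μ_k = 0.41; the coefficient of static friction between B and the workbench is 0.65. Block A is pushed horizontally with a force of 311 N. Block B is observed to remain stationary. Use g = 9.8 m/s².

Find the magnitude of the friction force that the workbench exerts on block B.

f ≈ 129 N

The normal force B exerts on A is simply A's weight, N₁ = 313.6 N.
So the A–B interface can sustain at most μ_s N₁ = 169.3 N of static friction.
P = 311 N exceeds that limit, so A slips over B and the interface friction becomes kinetic: f₁ = μ_k N₁ = 0.41×313.6 = 129 N.
B experiences an equal 129 N forward from A (third law). B is in equilibrium, so the floor supplies f₂ = 129 N of static friction (limit μ_s(m_A+m_B)g = 643.4 N, not exceeded).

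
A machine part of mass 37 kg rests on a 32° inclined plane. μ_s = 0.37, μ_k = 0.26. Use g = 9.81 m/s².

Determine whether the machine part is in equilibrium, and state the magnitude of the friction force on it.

f ≈ 80 N

N = m g cos θ = 308 N.
Down-slope weight component: m g sin θ = 192 N.
μ_s N = 114 N.
192 > 114 N, so it slides; kinetic friction f = μ_k N = 0.26×308 = 80 N.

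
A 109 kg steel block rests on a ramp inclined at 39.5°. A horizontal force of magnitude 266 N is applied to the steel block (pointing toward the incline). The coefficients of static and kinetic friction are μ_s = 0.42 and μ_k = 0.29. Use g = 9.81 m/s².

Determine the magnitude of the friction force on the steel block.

f ≈ 288 N (up the incline)

Resolve perpendicular to the incline: N = m g cos θ + P sin θ = 109×9.81×cos 39.5° + 266×sin 39.5° = 994.3 N.
Along the incline, the net driving force (taking up-slope positive) is P cos θ − m g sin θ = 205.3 − 680.2 = -474.9 N, so equilibrium requires friction f = 474.9 N (up-slope).
Maximum static friction: μ_s N = 0.42 × 994.3 = 417.6 N.
|f_req| = 474.9 > 417.6 N → the steel block slides down the incline; f = μ_k N = 0.29 × 994.3 = 288 N.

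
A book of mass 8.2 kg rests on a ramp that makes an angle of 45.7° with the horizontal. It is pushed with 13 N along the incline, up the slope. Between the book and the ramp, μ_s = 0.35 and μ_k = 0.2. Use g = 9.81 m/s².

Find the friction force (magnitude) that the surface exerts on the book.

f ≈ 11.2 N (up the incline)

The normal reaction is N = m g cos θ = 56.18 N.
Parallel to the incline, ΣF = 0 gives f = m g sin θ − P = 57.57 − 13 = 44.57 N (up-slope positive).
Maximum static friction available: μ_s N = 0.35 × 56.18 = 19.66 N.
|44.57| exceeds 19.66 N, so the book slips down-slope; friction is kinetic, f = μ_k N = 0.2×56.18 = 11.2 N.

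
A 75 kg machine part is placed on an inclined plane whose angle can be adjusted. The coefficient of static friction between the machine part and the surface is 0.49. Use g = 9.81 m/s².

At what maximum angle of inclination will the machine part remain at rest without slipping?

θ_max ≈ 26.1°

At the slip threshold, m g sin θ = μ_s · m g cos θ, so tan θ = μ_s.
θ_max = arctan(0.49) = 26.1°.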